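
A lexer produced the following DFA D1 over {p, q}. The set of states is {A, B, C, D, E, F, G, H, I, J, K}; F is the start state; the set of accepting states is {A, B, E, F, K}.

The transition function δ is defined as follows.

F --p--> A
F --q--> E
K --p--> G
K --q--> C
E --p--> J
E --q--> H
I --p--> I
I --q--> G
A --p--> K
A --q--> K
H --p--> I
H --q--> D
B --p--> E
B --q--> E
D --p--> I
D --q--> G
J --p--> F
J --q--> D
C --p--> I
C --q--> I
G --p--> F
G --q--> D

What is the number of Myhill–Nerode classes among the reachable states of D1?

6

Reachable states from the start: {A,C,D,E,F,G,H,I,J,K}. Unreachable: {B} — drop them.
P0 = {A,E,F,K} | {C,D,G,H,I,J}.
On input p, block {A,E,F,K} splits into {A,F} and {E,K}.
Refine {A,F} on symbol p: members go to different blocks, giving {A} and {F}.
Split {C,D,G,H,I,J} by δ(·,p) → {C,D,H,I} and {G,J}.
Refine {C,D,H,I} on symbol q: members go to different blocks, giving {C,H} and {D,I}.
Stable partition: {A} | {C,H} | {E,K} | {F} | {G,J} | {D,I} — 6 equivalence classes.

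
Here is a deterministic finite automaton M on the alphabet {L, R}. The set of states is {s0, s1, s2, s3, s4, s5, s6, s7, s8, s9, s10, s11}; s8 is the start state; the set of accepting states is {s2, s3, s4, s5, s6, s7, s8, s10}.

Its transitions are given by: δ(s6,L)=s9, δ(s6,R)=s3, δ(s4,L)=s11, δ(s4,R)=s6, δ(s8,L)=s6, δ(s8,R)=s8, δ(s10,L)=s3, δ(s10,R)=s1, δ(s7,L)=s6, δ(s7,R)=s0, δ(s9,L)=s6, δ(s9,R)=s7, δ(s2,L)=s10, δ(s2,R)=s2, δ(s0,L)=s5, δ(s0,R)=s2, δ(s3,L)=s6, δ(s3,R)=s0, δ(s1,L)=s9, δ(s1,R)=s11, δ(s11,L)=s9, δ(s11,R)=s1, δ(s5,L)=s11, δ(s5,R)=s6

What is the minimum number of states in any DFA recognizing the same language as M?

9

States {s4} cannot be reached from the start state, so discard them.
Initial partition by acceptance: {s2,s3,s5,s6,s7,s8,s10} | {s0,s1,s9,s11}.
Split {s2,s3,s5,s6,s7,s8,s10} by δ(·,L) → {s2,s3,s7,s8,s10} and {s5,s6}.
Refine {s2,s3,s7,s8,s10} on symbol L: members go to different blocks, giving {s3,s7,s8} and {s2,s10}.
Split {s3,s7,s8} by δ(·,R) → {s3,s7} and {s8}.
Refine {s0,s1,s9,s11} on symbol L: members go to different blocks, giving {s0,s9} and {s1,s11}.
On input R, block {s0,s9} splits into {s0} and {s9}.
On input L, block {s5,s6} splits into {s5} and {s6}.
On input L, block {s2,s10} splits into {s2} and {s10}.
The partition is now stable with 9 blocks: {s3,s7} | {s0} | {s5} | {s2} | {s8} | {s1,s11} | {s9} | {s6} | {s10}.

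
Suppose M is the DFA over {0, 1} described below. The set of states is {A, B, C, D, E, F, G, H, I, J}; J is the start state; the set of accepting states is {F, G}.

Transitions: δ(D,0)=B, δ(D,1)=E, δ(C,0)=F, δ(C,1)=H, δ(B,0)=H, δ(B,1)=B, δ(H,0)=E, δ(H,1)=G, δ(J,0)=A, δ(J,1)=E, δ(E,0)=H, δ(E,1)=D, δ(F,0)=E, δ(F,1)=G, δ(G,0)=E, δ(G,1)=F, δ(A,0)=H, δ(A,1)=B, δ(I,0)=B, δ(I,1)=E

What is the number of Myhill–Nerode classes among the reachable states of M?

5

Reachable states from the start: {A,B,D,E,F,G,H,J}. Unreachable: {C,I} — drop them.
Initial partition by acceptance: {F,G} | {A,B,D,E,H,J}.
Refine {A,B,D,E,H,J} on symbol 1: members go to different blocks, giving {A,B,D,E,J} and {H}.
Refine {A,B,D,E,J} on symbol 0: members go to different blocks, giving {A,B,E} and {D,J}.
On input 1, block {A,B,E} splits into {A,B} and {E}.
No further refinement is possible. Final partition (5 blocks): {F,G} | {A,B} | {H} | {D,J} | {E}.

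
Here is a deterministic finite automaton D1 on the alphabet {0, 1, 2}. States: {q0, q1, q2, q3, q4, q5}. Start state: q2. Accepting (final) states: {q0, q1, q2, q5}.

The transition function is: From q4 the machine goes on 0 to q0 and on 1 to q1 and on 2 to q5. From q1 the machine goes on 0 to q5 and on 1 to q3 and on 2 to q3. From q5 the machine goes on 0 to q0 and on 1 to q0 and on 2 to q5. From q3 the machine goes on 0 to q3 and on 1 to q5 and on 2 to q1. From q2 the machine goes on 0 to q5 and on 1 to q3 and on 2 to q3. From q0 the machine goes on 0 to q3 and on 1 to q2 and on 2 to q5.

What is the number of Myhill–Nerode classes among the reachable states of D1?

4

First remove the unreachable states {q4}; 5 states remain.
Start with accepting vs non-accepting: {q0,q1,q2,q5} | {q3}.
On input 0, block {q0,q1,q2,q5} splits into {q1,q2,q5} and {q0}.
Refine {q1,q2,q5} on symbol 0: members go to different blocks, giving {q1,q2} and {q5}.
The partition is now stable with 4 blocks: {q1,q2} | {q3} | {q0} | {q5}.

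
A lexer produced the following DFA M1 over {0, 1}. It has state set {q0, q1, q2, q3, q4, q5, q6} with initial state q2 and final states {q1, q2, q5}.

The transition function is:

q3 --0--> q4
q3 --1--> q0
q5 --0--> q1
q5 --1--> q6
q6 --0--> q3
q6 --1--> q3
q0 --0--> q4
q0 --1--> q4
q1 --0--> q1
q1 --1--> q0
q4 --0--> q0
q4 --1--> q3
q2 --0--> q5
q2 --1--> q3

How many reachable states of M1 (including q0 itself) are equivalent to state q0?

Every state is reachable, so we keep all 7.
Initial partition by acceptance: {q1,q2,q5} | {q0,q3,q4,q6}.
Stable partition: {q1,q2,q5} | {q0,q3,q4,q6} — 2 equivalence classes.
State q0 belongs to the block {q0,q3,q4,q6}, which has 4 states.

4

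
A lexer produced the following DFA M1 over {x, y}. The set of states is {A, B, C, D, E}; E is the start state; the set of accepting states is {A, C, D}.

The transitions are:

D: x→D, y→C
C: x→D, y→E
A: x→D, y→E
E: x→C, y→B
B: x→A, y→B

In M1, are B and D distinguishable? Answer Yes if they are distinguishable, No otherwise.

Initial partition by acceptance: {A,C,D} | {B,E}.
On input y, block {A,C,D} splits into {A,C} and {D}.
The partition is now stable with 3 blocks: {A,C} | {B,E} | {D}.
B and D end up in different blocks, so they are distinguishable. For instance, the string 'ε' is accepted from only D.

Yes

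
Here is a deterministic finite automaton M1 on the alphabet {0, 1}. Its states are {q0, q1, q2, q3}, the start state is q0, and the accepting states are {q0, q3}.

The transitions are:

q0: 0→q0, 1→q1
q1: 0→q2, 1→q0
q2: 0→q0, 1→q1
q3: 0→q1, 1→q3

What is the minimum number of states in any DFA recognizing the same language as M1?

3

States {q3} cannot be reached from the start state, so discard them.
Initial partition by acceptance: {q0} | {q1,q2}.
Refine {q1,q2} on symbol 0: members go to different blocks, giving {q1} and {q2}.
The partition is now stable with 3 blocks: {q0} | {q1} | {q2}.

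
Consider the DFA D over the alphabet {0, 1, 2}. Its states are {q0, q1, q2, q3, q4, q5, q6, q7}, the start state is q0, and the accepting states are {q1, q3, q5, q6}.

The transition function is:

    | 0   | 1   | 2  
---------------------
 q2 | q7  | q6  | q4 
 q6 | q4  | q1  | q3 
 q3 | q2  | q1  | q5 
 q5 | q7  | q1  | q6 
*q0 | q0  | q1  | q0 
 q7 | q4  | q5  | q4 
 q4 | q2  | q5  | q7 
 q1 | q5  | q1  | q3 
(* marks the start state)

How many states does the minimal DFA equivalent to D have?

All states are reachable from the start state.
P0 = {q1,q3,q5,q6} | {q0,q2,q4,q7}.
Refine {q1,q3,q5,q6} on symbol 0: members go to different blocks, giving {q3,q5,q6} and {q1}.
On input 1, block {q0,q2,q4,q7} splits into {q2,q4,q7} and {q0}.
Stable partition: {q3,q5,q6} | {q2,q4,q7} | {q1} | {q0} — 4 equivalence classes.

4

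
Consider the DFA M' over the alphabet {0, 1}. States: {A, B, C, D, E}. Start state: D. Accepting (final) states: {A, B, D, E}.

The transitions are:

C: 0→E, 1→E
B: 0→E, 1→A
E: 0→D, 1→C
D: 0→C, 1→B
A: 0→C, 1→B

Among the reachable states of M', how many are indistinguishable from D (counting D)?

All states are reachable from the start state.
P0 = {A,B,D,E} | {C}.
On input 0, block {A,B,D,E} splits into {A,D} and {B,E}.
On input 0, block {B,E} splits into {B} and {E}.
The partition is now stable with 4 blocks: {A,D} | {C} | {B} | {E}.
The equivalence class containing D is {A,D}, of size 2.

2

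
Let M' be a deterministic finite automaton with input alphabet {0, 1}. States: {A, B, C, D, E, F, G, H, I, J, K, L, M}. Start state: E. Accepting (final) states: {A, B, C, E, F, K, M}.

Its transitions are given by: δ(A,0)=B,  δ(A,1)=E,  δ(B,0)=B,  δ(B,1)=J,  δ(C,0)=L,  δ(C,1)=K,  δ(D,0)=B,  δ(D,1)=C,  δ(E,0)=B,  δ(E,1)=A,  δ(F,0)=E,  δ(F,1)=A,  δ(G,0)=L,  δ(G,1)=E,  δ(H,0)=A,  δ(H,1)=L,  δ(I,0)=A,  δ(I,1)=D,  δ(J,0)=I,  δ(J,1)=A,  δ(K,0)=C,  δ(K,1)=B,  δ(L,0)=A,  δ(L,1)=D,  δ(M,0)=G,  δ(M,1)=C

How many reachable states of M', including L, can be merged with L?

2

States {F,G,H,M} cannot be reached from the start state, so discard them.
Start with accepting vs non-accepting: {A,B,C,E,K} | {D,I,J,L}.
Refine {A,B,C,E,K} on symbol 0: members go to different blocks, giving {A,B,E,K} and {C}.
On input 0, block {A,B,E,K} splits into {A,B,E} and {K}.
On input 1, block {A,B,E} splits into {A,E} and {B}.
Split {D,I,J,L} by δ(·,0) → {I,L} and {D} and {J}.
The partition is now stable with 7 blocks: {A,E} | {I,L} | {C} | {K} | {B} | {D} | {J}.
State L belongs to the block {I,L}, which has 2 states.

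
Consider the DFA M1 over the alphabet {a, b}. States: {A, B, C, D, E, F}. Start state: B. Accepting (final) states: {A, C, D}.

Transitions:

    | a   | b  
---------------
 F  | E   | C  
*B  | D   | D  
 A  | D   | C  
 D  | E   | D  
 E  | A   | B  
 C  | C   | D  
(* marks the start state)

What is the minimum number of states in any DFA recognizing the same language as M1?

First remove the unreachable states {F}; 5 states remain.
Initial partition by acceptance: {A,C,D} | {B,E}.
Split {A,C,D} by δ(·,a) → {A,C} and {D}.
Split {A,C} by δ(·,a) → {A} and {C}.
Split {B,E} by δ(·,a) → {B} and {E}.
No further refinement is possible. Final partition (5 blocks): {A} | {B} | {D} | {C} | {E}.

5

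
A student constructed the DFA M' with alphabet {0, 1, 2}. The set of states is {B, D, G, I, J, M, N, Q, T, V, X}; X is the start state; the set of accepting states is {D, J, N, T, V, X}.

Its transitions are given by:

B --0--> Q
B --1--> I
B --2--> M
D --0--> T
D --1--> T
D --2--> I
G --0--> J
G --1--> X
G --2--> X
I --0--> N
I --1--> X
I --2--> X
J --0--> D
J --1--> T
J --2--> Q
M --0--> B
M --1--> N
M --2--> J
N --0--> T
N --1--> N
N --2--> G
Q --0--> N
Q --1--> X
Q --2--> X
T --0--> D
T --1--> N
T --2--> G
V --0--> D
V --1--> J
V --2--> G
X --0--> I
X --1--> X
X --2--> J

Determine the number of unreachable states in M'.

No path from X leads to B, M, V; the other 8 states are all reachable.

3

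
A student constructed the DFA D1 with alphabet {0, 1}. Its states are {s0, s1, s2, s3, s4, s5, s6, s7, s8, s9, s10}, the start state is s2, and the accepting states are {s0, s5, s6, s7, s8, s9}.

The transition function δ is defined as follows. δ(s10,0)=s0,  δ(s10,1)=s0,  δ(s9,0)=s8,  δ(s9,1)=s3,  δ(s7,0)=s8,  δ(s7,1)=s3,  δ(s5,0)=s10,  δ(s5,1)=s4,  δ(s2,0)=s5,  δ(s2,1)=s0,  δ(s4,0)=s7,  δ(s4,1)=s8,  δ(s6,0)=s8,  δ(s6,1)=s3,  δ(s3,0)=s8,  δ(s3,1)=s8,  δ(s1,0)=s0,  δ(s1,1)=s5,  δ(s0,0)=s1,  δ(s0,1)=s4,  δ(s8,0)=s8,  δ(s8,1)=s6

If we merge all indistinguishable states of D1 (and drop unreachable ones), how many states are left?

First remove the unreachable states {s9}; 10 states remain.
P0 = {s0,s5,s6,s7,s8} | {s1,s2,s3,s4,s10}.
Split {s0,s5,s6,s7,s8} by δ(·,0) → {s6,s7,s8} and {s0,s5}.
Refine {s6,s7,s8} on symbol 1: members go to different blocks, giving {s6,s7} and {s8}.
On input 0, block {s1,s2,s3,s4,s10} splits into {s1,s2,s10} and {s3} and {s4}.
Stable partition: {s6,s7} | {s1,s2,s10} | {s0,s5} | {s8} | {s3} | {s4} — 6 equivalence classes.

6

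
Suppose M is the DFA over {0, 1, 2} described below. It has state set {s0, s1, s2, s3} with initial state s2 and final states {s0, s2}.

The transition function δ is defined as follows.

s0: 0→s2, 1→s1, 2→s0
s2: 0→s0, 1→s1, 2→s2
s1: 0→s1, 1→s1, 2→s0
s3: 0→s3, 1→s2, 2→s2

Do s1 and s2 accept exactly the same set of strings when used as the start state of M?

No

States {s3} cannot be reached from the start state, so discard them.
P0 = {s0,s2} | {s1}.
The partition is now stable with 2 blocks: {s0,s2} | {s1}.
s1 and s2 end up in different blocks, so they are distinguishable. For instance, the string 'ε' is accepted from only s2.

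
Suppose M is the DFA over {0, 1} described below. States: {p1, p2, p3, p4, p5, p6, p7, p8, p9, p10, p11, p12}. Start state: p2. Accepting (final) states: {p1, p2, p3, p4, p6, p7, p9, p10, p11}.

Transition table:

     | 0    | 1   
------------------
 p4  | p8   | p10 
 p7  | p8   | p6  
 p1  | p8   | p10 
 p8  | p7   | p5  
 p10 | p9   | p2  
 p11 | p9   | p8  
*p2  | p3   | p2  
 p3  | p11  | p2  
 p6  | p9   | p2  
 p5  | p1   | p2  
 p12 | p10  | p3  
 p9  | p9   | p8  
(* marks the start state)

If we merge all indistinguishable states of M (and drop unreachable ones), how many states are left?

6

Reachable states from the start: {p1,p2,p3,p5,p6,p7,p8,p9,p10,p11}. Unreachable: {p4,p12} — drop them.
Start with accepting vs non-accepting: {p1,p2,p3,p6,p7,p9,p10,p11} | {p5,p8}.
Refine {p1,p2,p3,p6,p7,p9,p10,p11} on symbol 0: members go to different blocks, giving {p2,p3,p6,p9,p10,p11} and {p1,p7}.
Split {p2,p3,p6,p9,p10,p11} by δ(·,1) → {p2,p3,p6,p10} and {p9,p11}.
Refine {p2,p3,p6,p10} on symbol 0: members go to different blocks, giving {p3,p6,p10} and {p2}.
Split {p5,p8} by δ(·,1) → {p5} and {p8}.
The partition is now stable with 6 blocks: {p3,p6,p10} | {p5} | {p1,p7} | {p9,p11} | {p2} | {p8}.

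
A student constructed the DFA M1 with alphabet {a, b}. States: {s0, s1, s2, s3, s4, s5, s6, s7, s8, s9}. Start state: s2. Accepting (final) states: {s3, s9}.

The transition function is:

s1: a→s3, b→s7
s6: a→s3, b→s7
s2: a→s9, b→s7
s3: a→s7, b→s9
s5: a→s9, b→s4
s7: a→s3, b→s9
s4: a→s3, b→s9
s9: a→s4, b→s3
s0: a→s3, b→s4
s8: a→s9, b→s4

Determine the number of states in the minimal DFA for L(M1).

3

First remove the unreachable states {s0,s1,s5,s6,s8}; 5 states remain.
Start with accepting vs non-accepting: {s3,s9} | {s2,s4,s7}.
Refine {s2,s4,s7} on symbol b: members go to different blocks, giving {s4,s7} and {s2}.
No further refinement is possible. Final partition (3 blocks): {s3,s9} | {s4,s7} | {s2}.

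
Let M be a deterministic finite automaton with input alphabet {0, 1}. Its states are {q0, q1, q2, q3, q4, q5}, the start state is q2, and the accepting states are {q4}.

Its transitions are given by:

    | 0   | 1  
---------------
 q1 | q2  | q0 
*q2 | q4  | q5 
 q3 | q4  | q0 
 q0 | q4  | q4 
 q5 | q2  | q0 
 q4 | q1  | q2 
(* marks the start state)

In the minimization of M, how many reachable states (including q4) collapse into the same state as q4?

First remove the unreachable states {q3}; 5 states remain.
Initial partition by acceptance: {q4} | {q0,q1,q2,q5}.
Refine {q0,q1,q2,q5} on symbol 0: members go to different blocks, giving {q0,q2} and {q1,q5}.
Refine {q0,q2} on symbol 1: members go to different blocks, giving {q0} and {q2}.
No further refinement is possible. Final partition (4 blocks): {q4} | {q0} | {q1,q5} | {q2}.
The equivalence class containing q4 is {q4}, of size 1.

1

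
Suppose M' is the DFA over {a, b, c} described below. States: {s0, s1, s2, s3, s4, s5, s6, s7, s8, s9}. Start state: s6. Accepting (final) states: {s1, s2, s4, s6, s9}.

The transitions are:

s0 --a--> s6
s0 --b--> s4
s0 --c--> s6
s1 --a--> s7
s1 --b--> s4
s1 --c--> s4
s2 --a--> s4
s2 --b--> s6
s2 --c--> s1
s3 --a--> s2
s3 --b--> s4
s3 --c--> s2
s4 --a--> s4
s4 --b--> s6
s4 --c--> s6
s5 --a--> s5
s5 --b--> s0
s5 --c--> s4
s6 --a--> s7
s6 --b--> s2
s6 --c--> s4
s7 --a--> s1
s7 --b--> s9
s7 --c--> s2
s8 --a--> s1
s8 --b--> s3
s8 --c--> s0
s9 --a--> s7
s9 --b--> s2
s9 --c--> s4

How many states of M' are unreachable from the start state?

No path from s6 leads to s0, s3, s5, s8; the other 6 states are all reachable.

4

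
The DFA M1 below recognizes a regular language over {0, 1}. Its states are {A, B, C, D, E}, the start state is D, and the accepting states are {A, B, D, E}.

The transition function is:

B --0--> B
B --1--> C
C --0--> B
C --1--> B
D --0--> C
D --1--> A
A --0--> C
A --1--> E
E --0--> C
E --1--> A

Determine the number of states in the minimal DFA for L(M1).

Initial partition by acceptance: {A,B,D,E} | {C}.
On input 0, block {A,B,D,E} splits into {A,D,E} and {B}.
Stable partition: {A,D,E} | {C} | {B} — 3 equivalence classes.

3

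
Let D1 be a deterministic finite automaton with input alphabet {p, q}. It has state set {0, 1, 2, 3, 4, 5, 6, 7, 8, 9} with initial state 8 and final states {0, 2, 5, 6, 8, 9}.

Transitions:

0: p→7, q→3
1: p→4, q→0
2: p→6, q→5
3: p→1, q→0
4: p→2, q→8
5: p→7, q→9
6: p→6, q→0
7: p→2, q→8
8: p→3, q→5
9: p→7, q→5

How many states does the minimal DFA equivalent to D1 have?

Every state is reachable, so we keep all 10.
P0 = {0,2,5,6,8,9} | {1,3,4,7}.
On input p, block {0,2,5,6,8,9} splits into {0,5,8,9} and {2,6}.
On input q, block {0,5,8,9} splits into {5,8,9} and {0}.
On input p, block {1,3,4,7} splits into {1,3} and {4,7}.
Split {5,8,9} by δ(·,p) → {5,9} and {8}.
Refine {1,3} on symbol p: members go to different blocks, giving {1} and {3}.
Refine {2,6} on symbol q: members go to different blocks, giving {2} and {6}.
No further refinement is possible. Final partition (8 blocks): {5,9} | {1} | {2} | {0} | {4,7} | {8} | {3} | {6}.

8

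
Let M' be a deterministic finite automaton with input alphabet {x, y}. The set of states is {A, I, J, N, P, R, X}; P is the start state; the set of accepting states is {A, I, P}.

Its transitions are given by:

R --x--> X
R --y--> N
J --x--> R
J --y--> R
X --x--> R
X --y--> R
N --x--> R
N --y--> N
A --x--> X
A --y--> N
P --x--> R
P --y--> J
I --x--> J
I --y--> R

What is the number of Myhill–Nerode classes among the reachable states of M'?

First remove the unreachable states {A,I}; 5 states remain.
Start with accepting vs non-accepting: {P} | {J,N,R,X}.
Stable partition: {P} | {J,N,R,X} — 2 equivalence classes.

2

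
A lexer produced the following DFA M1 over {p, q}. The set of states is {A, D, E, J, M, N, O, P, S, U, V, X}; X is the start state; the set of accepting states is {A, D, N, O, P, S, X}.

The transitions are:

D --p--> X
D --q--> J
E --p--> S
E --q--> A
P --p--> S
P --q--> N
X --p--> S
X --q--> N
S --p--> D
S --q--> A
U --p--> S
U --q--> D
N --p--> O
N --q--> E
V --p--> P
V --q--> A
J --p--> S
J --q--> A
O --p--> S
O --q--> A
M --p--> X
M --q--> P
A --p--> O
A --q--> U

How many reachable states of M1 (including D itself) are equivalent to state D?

States {M,P,V} cannot be reached from the start state, so discard them.
Start with accepting vs non-accepting: {A,D,N,O,S,X} | {E,J,U}.
Refine {A,D,N,O,S,X} on symbol q: members go to different blocks, giving {O,S,X} and {A,D,N}.
Split {O,S,X} by δ(·,p) → {O,X} and {S}.
No further refinement is possible. Final partition (4 blocks): {O,X} | {E,J,U} | {A,D,N} | {S}.
State D belongs to the block {A,D,N}, which has 3 states.

3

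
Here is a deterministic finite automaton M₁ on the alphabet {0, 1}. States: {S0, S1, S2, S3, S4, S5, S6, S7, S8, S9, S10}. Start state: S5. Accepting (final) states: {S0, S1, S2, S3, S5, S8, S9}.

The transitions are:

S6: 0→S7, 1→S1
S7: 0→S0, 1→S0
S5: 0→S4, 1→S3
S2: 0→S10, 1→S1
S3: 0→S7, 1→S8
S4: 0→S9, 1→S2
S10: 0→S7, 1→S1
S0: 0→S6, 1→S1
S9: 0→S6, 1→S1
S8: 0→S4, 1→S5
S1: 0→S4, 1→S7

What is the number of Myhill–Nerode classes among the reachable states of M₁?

5

P0 = {S0,S1,S2,S3,S5,S8,S9} | {S4,S6,S7,S10}.
Split {S0,S1,S2,S3,S5,S8,S9} by δ(·,1) → {S0,S2,S3,S5,S8,S9} and {S1}.
Refine {S0,S2,S3,S5,S8,S9} on symbol 1: members go to different blocks, giving {S0,S2,S9} and {S3,S5,S8}.
Refine {S4,S6,S7,S10} on symbol 0: members go to different blocks, giving {S4,S7} and {S6,S10}.
No further refinement is possible. Final partition (5 blocks): {S0,S2,S9} | {S4,S7} | {S1} | {S3,S5,S8} | {S6,S10}.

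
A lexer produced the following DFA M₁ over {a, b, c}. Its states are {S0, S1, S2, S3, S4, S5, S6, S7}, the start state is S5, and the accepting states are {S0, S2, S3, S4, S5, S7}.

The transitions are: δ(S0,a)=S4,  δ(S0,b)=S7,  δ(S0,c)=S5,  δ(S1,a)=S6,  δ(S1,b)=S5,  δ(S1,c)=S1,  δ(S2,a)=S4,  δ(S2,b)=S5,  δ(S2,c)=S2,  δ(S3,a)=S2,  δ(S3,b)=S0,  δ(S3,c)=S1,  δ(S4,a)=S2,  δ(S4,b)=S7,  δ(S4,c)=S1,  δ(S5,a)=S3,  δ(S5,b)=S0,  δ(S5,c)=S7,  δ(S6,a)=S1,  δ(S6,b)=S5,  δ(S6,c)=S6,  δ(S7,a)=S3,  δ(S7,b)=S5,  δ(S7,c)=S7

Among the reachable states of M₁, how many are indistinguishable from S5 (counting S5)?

4

All states are reachable from the start state.
Start with accepting vs non-accepting: {S0,S2,S3,S4,S5,S7} | {S1,S6}.
Split {S0,S2,S3,S4,S5,S7} by δ(·,c) → {S0,S2,S5,S7} and {S3,S4}.
The partition is now stable with 3 blocks: {S0,S2,S5,S7} | {S1,S6} | {S3,S4}.
The equivalence class containing S5 is {S0,S2,S5,S7}, of size 4.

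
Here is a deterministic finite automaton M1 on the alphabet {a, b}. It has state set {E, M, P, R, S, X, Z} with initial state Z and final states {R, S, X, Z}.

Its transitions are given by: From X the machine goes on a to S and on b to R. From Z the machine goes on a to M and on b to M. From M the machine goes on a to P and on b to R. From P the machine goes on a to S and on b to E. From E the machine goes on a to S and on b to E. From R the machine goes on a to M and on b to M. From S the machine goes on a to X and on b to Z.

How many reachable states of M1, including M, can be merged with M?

Every state is reachable, so we keep all 7.
Initial partition by acceptance: {R,S,X,Z} | {E,M,P}.
Refine {R,S,X,Z} on symbol a: members go to different blocks, giving {R,Z} and {S,X}.
Refine {E,M,P} on symbol a: members go to different blocks, giving {E,P} and {M}.
The partition is now stable with 4 blocks: {R,Z} | {E,P} | {S,X} | {M}.
The equivalence class containing M is {M}, of size 1.

1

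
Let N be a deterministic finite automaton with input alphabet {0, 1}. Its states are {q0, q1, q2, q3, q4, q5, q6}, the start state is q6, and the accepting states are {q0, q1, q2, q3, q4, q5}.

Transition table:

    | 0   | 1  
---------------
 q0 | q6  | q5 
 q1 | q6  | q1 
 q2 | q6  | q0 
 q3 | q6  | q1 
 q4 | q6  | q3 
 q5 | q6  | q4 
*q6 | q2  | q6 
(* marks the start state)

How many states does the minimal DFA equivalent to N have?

2

All states are reachable from the start state.
Start with accepting vs non-accepting: {q0,q1,q2,q3,q4,q5} | {q6}.
Stable partition: {q0,q1,q2,q3,q4,q5} | {q6} — 2 equivalence classes.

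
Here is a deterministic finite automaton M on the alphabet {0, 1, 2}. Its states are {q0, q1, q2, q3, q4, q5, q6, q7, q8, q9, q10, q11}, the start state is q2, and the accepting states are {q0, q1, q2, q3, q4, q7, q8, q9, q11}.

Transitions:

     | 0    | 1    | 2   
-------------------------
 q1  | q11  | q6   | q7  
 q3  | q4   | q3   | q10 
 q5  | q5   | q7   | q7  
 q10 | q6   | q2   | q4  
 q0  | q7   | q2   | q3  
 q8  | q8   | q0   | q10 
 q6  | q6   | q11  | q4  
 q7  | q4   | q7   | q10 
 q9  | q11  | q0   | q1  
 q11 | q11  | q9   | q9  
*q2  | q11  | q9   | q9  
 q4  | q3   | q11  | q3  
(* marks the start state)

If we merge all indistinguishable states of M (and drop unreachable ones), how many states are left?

6

Reachable states from the start: {q0,q1,q2,q3,q4,q6,q7,q9,q10,q11}. Unreachable: {q5,q8} — drop them.
P0 = {q0,q1,q2,q3,q4,q7,q9,q11} | {q6,q10}.
Split {q0,q1,q2,q3,q4,q7,q9,q11} by δ(·,1) → {q0,q2,q3,q4,q7,q9,q11} and {q1}.
Split {q0,q2,q3,q4,q7,q9,q11} by δ(·,2) → {q0,q2,q4,q11} and {q3,q7} and {q9}.
Split {q0,q2,q4,q11} by δ(·,0) → {q0,q4} and {q2,q11}.
The partition is now stable with 6 blocks: {q0,q4} | {q6,q10} | {q1} | {q3,q7} | {q9} | {q2,q11}.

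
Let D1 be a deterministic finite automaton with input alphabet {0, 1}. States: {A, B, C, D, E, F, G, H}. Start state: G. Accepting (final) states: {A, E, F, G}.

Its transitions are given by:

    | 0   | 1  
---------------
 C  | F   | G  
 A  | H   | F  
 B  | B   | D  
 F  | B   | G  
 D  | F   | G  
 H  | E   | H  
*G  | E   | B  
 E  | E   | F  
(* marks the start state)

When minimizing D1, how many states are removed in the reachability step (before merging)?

3

Starting at G and following transitions, the reachable set is {B, D, E, F, G}. That leaves A, C, H unreachable — 3 in total.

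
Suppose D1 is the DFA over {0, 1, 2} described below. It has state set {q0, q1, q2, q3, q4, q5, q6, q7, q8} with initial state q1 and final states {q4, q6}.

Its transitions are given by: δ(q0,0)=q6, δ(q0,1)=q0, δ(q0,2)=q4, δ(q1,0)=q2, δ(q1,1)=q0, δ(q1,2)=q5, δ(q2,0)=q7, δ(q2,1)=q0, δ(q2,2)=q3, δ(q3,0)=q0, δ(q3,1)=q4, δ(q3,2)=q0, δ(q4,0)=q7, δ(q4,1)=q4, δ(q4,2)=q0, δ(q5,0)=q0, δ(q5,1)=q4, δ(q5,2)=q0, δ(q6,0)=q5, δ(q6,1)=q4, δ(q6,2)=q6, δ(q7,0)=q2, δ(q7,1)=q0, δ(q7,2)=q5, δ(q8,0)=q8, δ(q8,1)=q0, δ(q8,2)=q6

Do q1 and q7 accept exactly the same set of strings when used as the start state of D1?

First remove the unreachable states {q8}; 8 states remain.
Initial partition by acceptance: {q4,q6} | {q0,q1,q2,q3,q5,q7}.
Refine {q4,q6} on symbol 2: members go to different blocks, giving {q4} and {q6}.
Refine {q0,q1,q2,q3,q5,q7} on symbol 0: members go to different blocks, giving {q1,q2,q3,q5,q7} and {q0}.
Refine {q1,q2,q3,q5,q7} on symbol 0: members go to different blocks, giving {q1,q2,q7} and {q3,q5}.
No further refinement is possible. Final partition (5 blocks): {q4} | {q1,q2,q7} | {q6} | {q0} | {q3,q5}.
q1 and q7 lie in the same block of the stable partition, so they are equivalent — no string distinguishes them.

Yes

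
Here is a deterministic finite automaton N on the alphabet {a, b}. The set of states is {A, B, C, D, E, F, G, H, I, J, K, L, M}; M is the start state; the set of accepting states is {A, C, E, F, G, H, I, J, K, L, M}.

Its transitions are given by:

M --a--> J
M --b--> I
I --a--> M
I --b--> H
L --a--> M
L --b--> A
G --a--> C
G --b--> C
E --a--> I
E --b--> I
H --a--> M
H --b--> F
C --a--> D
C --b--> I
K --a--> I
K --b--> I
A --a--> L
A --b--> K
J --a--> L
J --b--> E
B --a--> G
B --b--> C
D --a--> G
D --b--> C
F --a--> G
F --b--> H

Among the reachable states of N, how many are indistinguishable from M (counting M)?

States {B} cannot be reached from the start state, so discard them.
Start with accepting vs non-accepting: {A,C,E,F,G,H,I,J,K,L,M} | {D}.
Refine {A,C,E,F,G,H,I,J,K,L,M} on symbol a: members go to different blocks, giving {A,E,F,G,H,I,J,K,L,M} and {C}.
On input a, block {A,E,F,G,H,I,J,K,L,M} splits into {A,E,F,H,I,J,K,L,M} and {G}.
On input a, block {A,E,F,H,I,J,K,L,M} splits into {A,E,H,I,J,K,L,M} and {F}.
Split {A,E,H,I,J,K,L,M} by δ(·,b) → {A,E,I,J,K,L,M} and {H}.
Refine {A,E,I,J,K,L,M} on symbol b: members go to different blocks, giving {A,E,J,K,L,M} and {I}.
Refine {A,E,J,K,L,M} on symbol a: members go to different blocks, giving {A,J,L,M} and {E,K}.
Refine {A,J,L,M} on symbol b: members go to different blocks, giving {A,J} and {L} and {M}.
No further refinement is possible. Final partition (10 blocks): {A,J} | {D} | {C} | {G} | {F} | {H} | {I} | {E,K} | {L} | {M}.
State M belongs to the block {M}, which has 1 states.

1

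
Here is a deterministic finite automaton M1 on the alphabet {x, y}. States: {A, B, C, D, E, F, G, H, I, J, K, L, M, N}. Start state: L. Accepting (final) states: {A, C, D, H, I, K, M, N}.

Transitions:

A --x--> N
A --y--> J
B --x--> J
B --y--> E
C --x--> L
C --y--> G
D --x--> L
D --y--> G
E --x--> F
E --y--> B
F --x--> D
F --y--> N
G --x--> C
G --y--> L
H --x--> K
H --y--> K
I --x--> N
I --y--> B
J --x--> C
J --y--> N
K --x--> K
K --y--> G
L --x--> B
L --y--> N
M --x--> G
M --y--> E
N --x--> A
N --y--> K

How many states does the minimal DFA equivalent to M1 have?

First remove the unreachable states {H,I,M}; 11 states remain.
Initial partition by acceptance: {A,C,D,K,N} | {B,E,F,G,J,L}.
Split {A,C,D,K,N} by δ(·,x) → {A,K,N} and {C,D}.
Split {A,K,N} by δ(·,y) → {A,K} and {N}.
On input x, block {A,K} splits into {A} and {K}.
Refine {B,E,F,G,J,L} on symbol x: members go to different blocks, giving {B,E,L} and {F,G,J}.
Refine {B,E,L} on symbol x: members go to different blocks, giving {B,E} and {L}.
On input y, block {F,G,J} splits into {F,J} and {G}.
Stable partition: {A} | {B,E} | {C,D} | {N} | {K} | {F,J} | {L} | {G} — 8 equivalence classes.

8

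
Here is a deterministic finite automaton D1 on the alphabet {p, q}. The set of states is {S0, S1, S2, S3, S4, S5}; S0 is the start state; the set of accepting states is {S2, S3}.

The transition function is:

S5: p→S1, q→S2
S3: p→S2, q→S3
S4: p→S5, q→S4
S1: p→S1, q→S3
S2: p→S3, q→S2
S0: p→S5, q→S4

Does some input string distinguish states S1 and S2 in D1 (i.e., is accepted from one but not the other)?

Yes

P0 = {S2,S3} | {S0,S1,S4,S5}.
Refine {S0,S1,S4,S5} on symbol q: members go to different blocks, giving {S0,S4} and {S1,S5}.
No further refinement is possible. Final partition (3 blocks): {S2,S3} | {S0,S4} | {S1,S5}.
S1 and S2 end up in different blocks, so they are distinguishable. For instance, the string 'ε' is accepted from only S2.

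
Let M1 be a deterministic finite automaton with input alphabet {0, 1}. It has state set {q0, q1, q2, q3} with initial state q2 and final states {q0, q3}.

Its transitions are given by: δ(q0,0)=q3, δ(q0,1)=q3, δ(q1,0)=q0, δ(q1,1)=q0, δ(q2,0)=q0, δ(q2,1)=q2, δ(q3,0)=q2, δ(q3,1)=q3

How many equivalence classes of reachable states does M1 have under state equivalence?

3

States {q1} cannot be reached from the start state, so discard them.
P0 = {q0,q3} | {q2}.
Refine {q0,q3} on symbol 0: members go to different blocks, giving {q0} and {q3}.
The partition is now stable with 3 blocks: {q0} | {q2} | {q3}.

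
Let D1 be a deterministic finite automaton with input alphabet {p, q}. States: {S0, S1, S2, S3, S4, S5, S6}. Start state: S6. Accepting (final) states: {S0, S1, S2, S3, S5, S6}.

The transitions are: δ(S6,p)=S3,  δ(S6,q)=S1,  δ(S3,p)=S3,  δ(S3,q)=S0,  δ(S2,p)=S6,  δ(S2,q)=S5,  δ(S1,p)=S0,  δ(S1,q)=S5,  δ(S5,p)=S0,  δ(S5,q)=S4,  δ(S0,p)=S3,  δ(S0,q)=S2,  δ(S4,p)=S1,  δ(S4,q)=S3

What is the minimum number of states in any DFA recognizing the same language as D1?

5

All states are reachable from the start state.
Start with accepting vs non-accepting: {S0,S1,S2,S3,S5,S6} | {S4}.
Split {S0,S1,S2,S3,S5,S6} by δ(·,q) → {S0,S1,S2,S3,S6} and {S5}.
On input q, block {S0,S1,S2,S3,S6} splits into {S0,S3,S6} and {S1,S2}.
On input q, block {S0,S3,S6} splits into {S0,S6} and {S3}.
The partition is now stable with 5 blocks: {S0,S6} | {S4} | {S5} | {S1,S2} | {S3}.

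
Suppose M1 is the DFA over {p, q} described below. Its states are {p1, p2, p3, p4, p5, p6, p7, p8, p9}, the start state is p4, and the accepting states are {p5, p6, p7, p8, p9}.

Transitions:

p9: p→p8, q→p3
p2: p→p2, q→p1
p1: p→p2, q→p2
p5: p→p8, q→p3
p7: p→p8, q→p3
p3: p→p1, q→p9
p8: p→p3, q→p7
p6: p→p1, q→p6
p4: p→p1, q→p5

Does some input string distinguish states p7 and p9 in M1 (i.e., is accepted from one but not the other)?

Reachable states from the start: {p1,p2,p3,p4,p5,p7,p8,p9}. Unreachable: {p6} — drop them.
P0 = {p5,p7,p8,p9} | {p1,p2,p3,p4}.
Split {p5,p7,p8,p9} by δ(·,p) → {p5,p7,p9} and {p8}.
Refine {p1,p2,p3,p4} on symbol q: members go to different blocks, giving {p1,p2} and {p3,p4}.
No further refinement is possible. Final partition (4 blocks): {p5,p7,p9} | {p1,p2} | {p8} | {p3,p4}.
p7 and p9 lie in the same block of the stable partition, so they are equivalent — no string distinguishes them.

No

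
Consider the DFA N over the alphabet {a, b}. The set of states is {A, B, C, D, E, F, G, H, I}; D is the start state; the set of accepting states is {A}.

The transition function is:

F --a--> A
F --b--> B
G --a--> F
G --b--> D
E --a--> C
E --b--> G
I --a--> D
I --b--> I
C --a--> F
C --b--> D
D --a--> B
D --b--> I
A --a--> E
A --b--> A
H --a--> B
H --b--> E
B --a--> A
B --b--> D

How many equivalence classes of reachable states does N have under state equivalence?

States {H} cannot be reached from the start state, so discard them.
P0 = {A} | {B,C,D,E,F,G,I}.
Refine {B,C,D,E,F,G,I} on symbol a: members go to different blocks, giving {C,D,E,G,I} and {B,F}.
On input a, block {C,D,E,G,I} splits into {C,D,G} and {E,I}.
Split {C,D,G} by δ(·,b) → {C,G} and {D}.
Refine {B,F} on symbol b: members go to different blocks, giving {B} and {F}.
Refine {E,I} on symbol a: members go to different blocks, giving {E} and {I}.
No further refinement is possible. Final partition (7 blocks): {A} | {C,G} | {B} | {E} | {D} | {F} | {I}.

7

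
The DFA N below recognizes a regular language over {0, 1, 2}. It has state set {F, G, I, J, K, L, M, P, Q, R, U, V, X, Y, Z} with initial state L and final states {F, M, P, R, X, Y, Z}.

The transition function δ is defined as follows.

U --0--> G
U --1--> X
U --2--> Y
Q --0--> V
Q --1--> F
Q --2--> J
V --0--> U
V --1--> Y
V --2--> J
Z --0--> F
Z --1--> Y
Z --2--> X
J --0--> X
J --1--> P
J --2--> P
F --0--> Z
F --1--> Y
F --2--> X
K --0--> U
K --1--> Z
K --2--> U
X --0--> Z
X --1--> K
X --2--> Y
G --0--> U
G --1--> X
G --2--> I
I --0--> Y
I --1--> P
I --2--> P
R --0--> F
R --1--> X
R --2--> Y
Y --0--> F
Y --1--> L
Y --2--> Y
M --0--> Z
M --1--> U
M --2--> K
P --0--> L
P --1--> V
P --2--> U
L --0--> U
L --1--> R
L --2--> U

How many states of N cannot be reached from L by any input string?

2

Starting at L and following transitions, the reachable set is {F, G, I, J, K, L, P, R, U, V, X, Y, Z}. That leaves M, Q unreachable — 2 in total.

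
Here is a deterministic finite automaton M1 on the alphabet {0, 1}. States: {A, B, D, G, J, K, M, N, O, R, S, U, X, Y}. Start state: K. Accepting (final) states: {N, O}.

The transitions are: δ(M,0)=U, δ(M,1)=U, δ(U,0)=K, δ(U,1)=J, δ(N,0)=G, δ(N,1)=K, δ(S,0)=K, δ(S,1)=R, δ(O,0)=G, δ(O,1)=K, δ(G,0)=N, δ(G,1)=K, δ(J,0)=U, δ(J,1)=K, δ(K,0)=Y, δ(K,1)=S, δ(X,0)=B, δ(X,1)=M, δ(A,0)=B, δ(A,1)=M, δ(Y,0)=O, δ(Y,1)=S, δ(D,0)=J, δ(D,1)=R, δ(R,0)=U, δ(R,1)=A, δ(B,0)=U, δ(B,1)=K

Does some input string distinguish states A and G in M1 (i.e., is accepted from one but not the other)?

Yes

First remove the unreachable states {D,X}; 12 states remain.
Start with accepting vs non-accepting: {N,O} | {A,B,G,J,K,M,R,S,U,Y}.
Refine {A,B,G,J,K,M,R,S,U,Y} on symbol 0: members go to different blocks, giving {A,B,J,K,M,R,S,U} and {G,Y}.
Split {A,B,J,K,M,R,S,U} by δ(·,0) → {A,B,J,M,R,S,U} and {K}.
Refine {A,B,J,M,R,S,U} on symbol 0: members go to different blocks, giving {A,B,J,M,R} and {S,U}.
On input 0, block {A,B,J,M,R} splits into {B,J,M,R} and {A}.
On input 1, block {B,J,M,R} splits into {B,J} and {R} and {M}.
Refine {G,Y} on symbol 1: members go to different blocks, giving {Y} and {G}.
Split {S,U} by δ(·,1) → {S} and {U}.
No further refinement is possible. Final partition (10 blocks): {N,O} | {B,J} | {Y} | {K} | {S} | {A} | {R} | {M} | {G} | {U}.
A and G end up in different blocks, so they are distinguishable. For instance, the string '0' is accepted from only G.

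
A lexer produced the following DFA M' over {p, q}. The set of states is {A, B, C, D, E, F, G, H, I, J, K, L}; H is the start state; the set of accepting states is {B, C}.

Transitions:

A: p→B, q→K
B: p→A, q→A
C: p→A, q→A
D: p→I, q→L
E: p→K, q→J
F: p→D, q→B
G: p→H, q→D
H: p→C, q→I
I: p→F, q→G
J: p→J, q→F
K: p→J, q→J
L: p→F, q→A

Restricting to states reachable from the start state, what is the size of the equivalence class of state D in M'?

1

Reachable states from the start: {A,B,C,D,F,G,H,I,J,K,L}. Unreachable: {E} — drop them.
Start with accepting vs non-accepting: {B,C} | {A,D,F,G,H,I,J,K,L}.
Split {A,D,F,G,H,I,J,K,L} by δ(·,p) → {D,F,G,I,J,K,L} and {A,H}.
On input p, block {D,F,G,I,J,K,L} splits into {D,F,I,J,K,L} and {G}.
On input q, block {D,F,I,J,K,L} splits into {D,J,K} and {F} and {I} and {L}.
Split {D,J,K} by δ(·,p) → {J,K} and {D}.
Refine {J,K} on symbol q: members go to different blocks, giving {J} and {K}.
Split {A,H} by δ(·,q) → {A} and {H}.
The partition is now stable with 10 blocks: {B,C} | {J} | {A} | {G} | {F} | {I} | {L} | {D} | {K} | {H}.
State D belongs to the block {D}, which has 1 states.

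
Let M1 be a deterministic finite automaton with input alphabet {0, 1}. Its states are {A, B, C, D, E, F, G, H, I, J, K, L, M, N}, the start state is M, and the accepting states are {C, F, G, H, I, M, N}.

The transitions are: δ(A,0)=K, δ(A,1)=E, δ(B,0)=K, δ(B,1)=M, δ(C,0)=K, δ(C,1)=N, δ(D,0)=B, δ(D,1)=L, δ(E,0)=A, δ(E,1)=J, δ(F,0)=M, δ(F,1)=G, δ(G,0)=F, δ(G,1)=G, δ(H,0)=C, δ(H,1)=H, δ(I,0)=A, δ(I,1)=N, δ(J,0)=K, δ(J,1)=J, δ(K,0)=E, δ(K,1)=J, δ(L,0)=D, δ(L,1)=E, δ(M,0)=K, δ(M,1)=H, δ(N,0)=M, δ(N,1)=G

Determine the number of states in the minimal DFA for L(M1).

Reachable states from the start: {A,C,E,F,G,H,J,K,M,N}. Unreachable: {B,D,I,L} — drop them.
P0 = {C,F,G,H,M,N} | {A,E,J,K}.
Refine {C,F,G,H,M,N} on symbol 0: members go to different blocks, giving {F,G,H,N} and {C,M}.
Split {F,G,H,N} by δ(·,0) → {F,H,N} and {G}.
Refine {F,H,N} on symbol 1: members go to different blocks, giving {F,N} and {H}.
On input 1, block {C,M} splits into {C} and {M}.
The partition is now stable with 6 blocks: {F,N} | {A,E,J,K} | {C} | {G} | {H} | {M}.

6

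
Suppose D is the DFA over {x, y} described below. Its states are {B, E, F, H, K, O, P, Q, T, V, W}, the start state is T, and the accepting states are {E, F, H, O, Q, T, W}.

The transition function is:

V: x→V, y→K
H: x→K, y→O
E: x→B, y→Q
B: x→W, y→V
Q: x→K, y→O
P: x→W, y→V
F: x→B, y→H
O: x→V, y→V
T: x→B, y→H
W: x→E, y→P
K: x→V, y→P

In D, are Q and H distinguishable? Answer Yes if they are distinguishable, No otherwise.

No

Reachable states from the start: {B,E,H,K,O,P,Q,T,V,W}. Unreachable: {F} — drop them.
Start with accepting vs non-accepting: {E,H,O,Q,T,W} | {B,K,P,V}.
Split {E,H,O,Q,T,W} by δ(·,x) → {E,H,O,Q,T} and {W}.
Split {E,H,O,Q,T} by δ(·,y) → {E,H,Q,T} and {O}.
Refine {E,H,Q,T} on symbol y: members go to different blocks, giving {H,Q} and {E,T}.
Split {B,K,P,V} by δ(·,x) → {B,P} and {K,V}.
Refine {K,V} on symbol y: members go to different blocks, giving {V} and {K}.
The partition is now stable with 7 blocks: {H,Q} | {B,P} | {W} | {O} | {E,T} | {V} | {K}.
Q and H lie in the same block of the stable partition, so they are equivalent — no string distinguishes them.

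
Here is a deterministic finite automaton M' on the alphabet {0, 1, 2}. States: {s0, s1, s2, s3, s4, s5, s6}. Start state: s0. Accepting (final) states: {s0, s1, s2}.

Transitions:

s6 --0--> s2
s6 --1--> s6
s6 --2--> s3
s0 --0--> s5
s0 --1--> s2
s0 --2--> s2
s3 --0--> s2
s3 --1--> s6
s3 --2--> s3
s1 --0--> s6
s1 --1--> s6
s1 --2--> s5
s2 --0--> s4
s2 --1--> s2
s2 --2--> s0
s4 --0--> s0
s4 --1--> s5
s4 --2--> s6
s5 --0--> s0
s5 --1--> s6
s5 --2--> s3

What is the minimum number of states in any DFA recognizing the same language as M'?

States {s1} cannot be reached from the start state, so discard them.
Start with accepting vs non-accepting: {s0,s2} | {s3,s4,s5,s6}.
The partition is now stable with 2 blocks: {s0,s2} | {s3,s4,s5,s6}.

2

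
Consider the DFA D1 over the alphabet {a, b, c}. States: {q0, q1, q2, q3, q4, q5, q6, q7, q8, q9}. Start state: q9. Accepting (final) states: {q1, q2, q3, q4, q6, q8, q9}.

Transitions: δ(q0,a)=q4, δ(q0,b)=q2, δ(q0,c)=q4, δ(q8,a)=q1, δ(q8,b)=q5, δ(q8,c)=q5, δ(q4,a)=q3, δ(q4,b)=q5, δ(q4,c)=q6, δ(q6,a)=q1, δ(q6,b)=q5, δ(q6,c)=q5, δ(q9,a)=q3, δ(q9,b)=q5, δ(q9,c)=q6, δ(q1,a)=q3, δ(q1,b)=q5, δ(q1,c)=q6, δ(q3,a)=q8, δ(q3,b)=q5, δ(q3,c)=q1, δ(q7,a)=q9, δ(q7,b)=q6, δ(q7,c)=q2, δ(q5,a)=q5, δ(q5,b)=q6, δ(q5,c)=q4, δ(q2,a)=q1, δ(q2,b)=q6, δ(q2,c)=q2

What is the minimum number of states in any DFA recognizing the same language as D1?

Reachable states from the start: {q1,q3,q4,q5,q6,q8,q9}. Unreachable: {q0,q2,q7} — drop them.
Initial partition by acceptance: {q1,q3,q4,q6,q8,q9} | {q5}.
Refine {q1,q3,q4,q6,q8,q9} on symbol c: members go to different blocks, giving {q1,q3,q4,q9} and {q6,q8}.
Split {q1,q3,q4,q9} by δ(·,a) → {q1,q4,q9} and {q3}.
Stable partition: {q1,q4,q9} | {q5} | {q6,q8} | {q3} — 4 equivalence classes.

4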